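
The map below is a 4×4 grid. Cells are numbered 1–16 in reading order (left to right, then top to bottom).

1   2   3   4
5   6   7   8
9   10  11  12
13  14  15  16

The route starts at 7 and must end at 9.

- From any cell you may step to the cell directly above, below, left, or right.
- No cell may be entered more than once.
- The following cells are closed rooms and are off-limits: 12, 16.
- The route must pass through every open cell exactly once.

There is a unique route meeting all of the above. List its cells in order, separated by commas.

7, 8, 4, 3, 2, 1, 5, 6, 10, 11, 15, 14, 13, 9

Need to visit all 14 open cells exactly once, starting at 7 and ending at 9.
Cell 8 has only two open neighbours (4 and 7), so the path must pass straight through it: one of those is the cell it's entered from and the other is where it exits.
Route from 7: right 1 to 8, up 1 to 4, left 3 to 1, down 1 to 5, right 1 to 6, down 1 to 10, right 1 to 11, down 1 to 15, left 2 to 13, up 1 to 9 — 13 moves in all.
Check: all 14 open cells covered.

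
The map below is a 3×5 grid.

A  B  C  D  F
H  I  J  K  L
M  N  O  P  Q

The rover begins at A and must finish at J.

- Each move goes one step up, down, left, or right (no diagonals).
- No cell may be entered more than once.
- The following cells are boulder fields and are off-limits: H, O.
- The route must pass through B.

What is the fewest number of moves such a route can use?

Any route passes through B somewhere between A and J. Summing Manhattan distances along the two legs (A → B → J) gives a lower bound of 1 + 2 = 3 moves.
A route of 3 moves achieves this: A → B → I → J.
Since 3 matches the lower bound, it is optimal.

3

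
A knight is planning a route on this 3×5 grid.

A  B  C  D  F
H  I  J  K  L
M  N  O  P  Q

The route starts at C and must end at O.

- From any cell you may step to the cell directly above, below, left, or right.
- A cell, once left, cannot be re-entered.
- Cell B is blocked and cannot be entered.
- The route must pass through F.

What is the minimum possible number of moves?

Any route passes through F somewhere between C and O. Summing Manhattan distances along the two legs (C → F → O) gives a lower bound of 2 + 4 = 6 moves.
A route of 6 moves achieves this: C → D → F → L → Q → P → O.
Since 6 matches the lower bound, it is optimal.

6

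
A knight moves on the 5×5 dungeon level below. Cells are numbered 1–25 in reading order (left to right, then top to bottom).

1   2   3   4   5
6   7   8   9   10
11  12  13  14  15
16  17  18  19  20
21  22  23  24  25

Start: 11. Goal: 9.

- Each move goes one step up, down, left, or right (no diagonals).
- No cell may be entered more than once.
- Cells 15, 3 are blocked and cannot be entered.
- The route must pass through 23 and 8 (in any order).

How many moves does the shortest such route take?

8

Any route passes through 23 and 8 in some order between 11 and 9. Summing Manhattan distances along each leg and taking the cheapest ordering (11 → 23 → 8 → 9) gives a lower bound of 4 + 3 + 1 = 8 moves.
A route of 8 moves achieves this: 11 → 16 → 21 → 22 → 23 → 18 → 13 → 8 → 9.
Since 8 matches the lower bound, it is optimal.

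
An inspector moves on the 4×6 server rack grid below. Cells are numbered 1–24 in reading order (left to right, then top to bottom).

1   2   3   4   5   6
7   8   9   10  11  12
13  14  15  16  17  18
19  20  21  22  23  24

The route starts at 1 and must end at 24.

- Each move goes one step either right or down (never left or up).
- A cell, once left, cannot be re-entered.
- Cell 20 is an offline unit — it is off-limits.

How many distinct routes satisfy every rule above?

A right/down-only route from 1 to 24 makes exactly 3 down-moves and 5 right-moves in some order.
With no other constraints that would be C(8,3) = 56 routes.
Subtract routes through each blocked cell (inclusion–exclusion for overlaps): − through 20: 4 → 52.
That gives 52 routes.

52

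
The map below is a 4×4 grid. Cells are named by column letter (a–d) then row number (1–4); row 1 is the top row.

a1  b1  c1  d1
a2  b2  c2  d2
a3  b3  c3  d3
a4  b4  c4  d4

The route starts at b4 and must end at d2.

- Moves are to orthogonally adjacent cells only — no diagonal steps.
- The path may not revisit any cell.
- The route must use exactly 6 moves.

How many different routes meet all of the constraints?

Need simple routes of exactly 6 moves from b4 to d2 (Manhattan distance 4, so 1 moves are spent on a detour and 1 undoing it).
Branch systematically from the start, pruning whenever the remaining move budget drops below the Manhattan distance to d2 or differs from it in parity. Grouping the completions by first move — via b3: 7; via a4: 4; via c4: 3 — and summing: 7 + 4 + 3 = 14.
That gives 14 routes.

14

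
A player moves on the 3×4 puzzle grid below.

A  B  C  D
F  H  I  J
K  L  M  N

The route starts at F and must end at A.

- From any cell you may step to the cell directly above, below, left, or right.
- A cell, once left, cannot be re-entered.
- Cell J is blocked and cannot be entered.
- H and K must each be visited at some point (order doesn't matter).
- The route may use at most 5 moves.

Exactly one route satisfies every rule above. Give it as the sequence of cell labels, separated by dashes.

F - K - L - H - B - A

The budget equals the shortest possible length, so every move has to be on a shortest route through the required cells.
Route from F: down 1 to K, right 1 to L, up 2 to B, left 1 to A — 5 moves in all.
Check: all required cells visited; 5 ≤ 5 moves.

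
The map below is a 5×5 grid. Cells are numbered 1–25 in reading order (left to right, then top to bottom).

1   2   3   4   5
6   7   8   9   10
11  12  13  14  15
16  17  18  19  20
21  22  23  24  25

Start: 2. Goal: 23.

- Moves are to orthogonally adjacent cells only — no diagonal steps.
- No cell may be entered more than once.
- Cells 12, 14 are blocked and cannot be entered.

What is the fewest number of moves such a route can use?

The Manhattan distance from 2 to 23 is |1−5| + |2−3| = 5, so at least 5 moves are needed.
A route of 5 moves achieves this: 2 → 7 → 8 → 13 → 18 → 23.
Since 5 matches the lower bound, it is optimal.

5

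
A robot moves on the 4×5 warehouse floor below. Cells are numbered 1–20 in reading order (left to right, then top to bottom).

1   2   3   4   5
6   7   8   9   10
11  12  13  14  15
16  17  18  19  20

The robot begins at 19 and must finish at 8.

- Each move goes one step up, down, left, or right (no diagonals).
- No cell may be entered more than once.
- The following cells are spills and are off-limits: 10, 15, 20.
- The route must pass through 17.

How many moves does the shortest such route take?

5

Any route passes through 17 somewhere between 19 and 8. Summing Manhattan distances along the two legs (19 → 17 → 8) gives a lower bound of 2 + 3 = 5 moves.
A route of 5 moves achieves this: 19 → 18 → 17 → 12 → 7 → 8.
Since 5 matches the lower bound, it is optimal.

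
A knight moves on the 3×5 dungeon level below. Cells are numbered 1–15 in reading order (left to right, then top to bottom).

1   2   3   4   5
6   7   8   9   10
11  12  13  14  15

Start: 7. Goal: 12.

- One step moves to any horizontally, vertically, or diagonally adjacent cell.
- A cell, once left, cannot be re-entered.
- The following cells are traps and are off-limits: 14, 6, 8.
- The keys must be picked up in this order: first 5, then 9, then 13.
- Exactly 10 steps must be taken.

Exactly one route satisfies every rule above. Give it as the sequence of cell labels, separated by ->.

7 -> 1 -> 2 -> 3 -> 4 -> 5 -> 10 -> 15 -> 9 -> 13 -> 12

The waypoints must appear in the order 5, 9, 13, with no cell reused.
Route from 7: up-left 1 to 1, right 4 to 5, down 2 to 15, up-left 1 to 9, down-left 1 to 13, left 1 to 12 — 10 moves in all.
Check: order respected (5 at step 5, 9 at step 8, 13 at step 9); 10 moves as required.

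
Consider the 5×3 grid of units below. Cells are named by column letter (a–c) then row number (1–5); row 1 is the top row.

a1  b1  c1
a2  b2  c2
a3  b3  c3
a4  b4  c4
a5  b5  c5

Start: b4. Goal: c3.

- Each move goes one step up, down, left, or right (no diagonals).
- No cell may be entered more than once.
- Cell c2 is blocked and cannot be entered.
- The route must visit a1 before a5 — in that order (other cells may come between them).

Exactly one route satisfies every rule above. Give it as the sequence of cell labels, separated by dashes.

b4 - b3 - b2 - b1 - a1 - a2 - a3 - a4 - a5 - b5 - c5 - c4 - c3

The waypoints must appear in the order a1, a5, with no cell reused.
Route from b4: 3× up (reaching b1), left to a1, 4× down (reaching a5), 2× right (reaching c5), 2× up (reaching c3) — 12 moves in all.
Check: order respected (a1 at step 4, a5 at step 8).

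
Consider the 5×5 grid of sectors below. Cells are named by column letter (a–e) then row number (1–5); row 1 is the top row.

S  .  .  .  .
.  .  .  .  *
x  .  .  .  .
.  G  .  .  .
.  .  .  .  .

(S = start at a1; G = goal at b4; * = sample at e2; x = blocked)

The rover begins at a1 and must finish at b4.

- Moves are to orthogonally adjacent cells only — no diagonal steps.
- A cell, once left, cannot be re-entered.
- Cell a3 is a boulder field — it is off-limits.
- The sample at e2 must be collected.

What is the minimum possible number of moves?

Any route passes through e2 somewhere between a1 and b4. Summing Manhattan distances along the two legs (a1 → e2 → b4) gives a lower bound of 5 + 5 = 10 moves.
A route of 10 moves achieves this: a1 → a2 → b2 → c2 → d2 → e2 → e3 → e4 → d4 → c4 → b4.
Since 10 matches the lower bound, it is optimal.

10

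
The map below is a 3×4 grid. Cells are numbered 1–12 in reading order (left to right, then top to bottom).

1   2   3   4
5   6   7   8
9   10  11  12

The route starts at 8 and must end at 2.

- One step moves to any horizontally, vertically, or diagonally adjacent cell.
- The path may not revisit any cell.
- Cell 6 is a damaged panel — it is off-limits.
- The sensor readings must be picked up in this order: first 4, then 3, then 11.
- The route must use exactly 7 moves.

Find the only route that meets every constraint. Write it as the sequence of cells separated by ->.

8 -> 4 -> 3 -> 7 -> 11 -> 10 -> 5 -> 2

The waypoints must appear in the order 4, 3, 11, with no cell reused.
Route from 8: up 1 to 4, left 1 to 3, down 2 to 11, left 1 to 10, up-left 1 to 5, up-right 1 to 2 — 7 moves in all.
Check: order respected (4 at step 1, 3 at step 2, 11 at step 4); 7 moves as required.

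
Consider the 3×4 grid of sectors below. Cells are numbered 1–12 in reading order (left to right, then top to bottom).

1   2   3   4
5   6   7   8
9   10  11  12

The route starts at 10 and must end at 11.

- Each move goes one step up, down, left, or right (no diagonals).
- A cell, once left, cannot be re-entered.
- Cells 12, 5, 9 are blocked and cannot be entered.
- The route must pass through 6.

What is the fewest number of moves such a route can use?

Any route passes through 6 somewhere between 10 and 11. Summing Manhattan distances along the two legs (10 → 6 → 11) gives a lower bound of 1 + 2 = 3 moves.
A route of 3 moves achieves this: 10 → 6 → 7 → 11.
Since 3 matches the lower bound, it is optimal.

3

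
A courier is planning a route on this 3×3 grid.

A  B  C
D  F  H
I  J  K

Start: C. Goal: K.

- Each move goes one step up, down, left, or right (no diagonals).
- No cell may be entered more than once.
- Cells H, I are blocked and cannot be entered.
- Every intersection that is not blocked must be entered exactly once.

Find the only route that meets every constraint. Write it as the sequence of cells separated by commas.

C, B, A, D, F, J, K

Need to visit all 7 open cells exactly once, starting at C and ending at K.
Cell D has only two open neighbours (A and F), so the path must pass straight through it: one of those is the cell it's entered from and the other is where it exits.
Route from C: left 2 to A, down 1 to D, right 1 to F, down 1 to J, right 1 to K — 6 moves in all.
Check: all 7 open cells covered.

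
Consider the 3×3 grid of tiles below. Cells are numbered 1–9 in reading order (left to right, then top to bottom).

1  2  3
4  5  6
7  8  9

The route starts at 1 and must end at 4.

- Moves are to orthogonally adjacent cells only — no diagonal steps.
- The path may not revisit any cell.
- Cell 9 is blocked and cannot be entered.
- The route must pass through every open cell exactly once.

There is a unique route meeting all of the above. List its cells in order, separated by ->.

1 -> 2 -> 3 -> 6 -> 5 -> 8 -> 7 -> 4

Need to visit all 8 open cells exactly once, starting at 1 and ending at 4.
Route from 1: right 2 to 3, down 1 to 6, left 1 to 5, down 1 to 8, left 1 to 7, up 1 to 4 — 7 moves in all.
Check: all 8 open cells covered.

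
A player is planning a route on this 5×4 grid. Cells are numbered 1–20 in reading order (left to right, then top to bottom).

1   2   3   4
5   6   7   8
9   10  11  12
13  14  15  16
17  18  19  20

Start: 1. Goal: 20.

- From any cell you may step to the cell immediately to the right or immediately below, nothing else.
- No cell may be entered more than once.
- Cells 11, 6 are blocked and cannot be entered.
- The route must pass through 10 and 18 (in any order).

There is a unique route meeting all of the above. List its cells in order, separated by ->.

1 -> 5 -> 9 -> 10 -> 14 -> 18 -> 19 -> 20

Moves only go right or down, so the column and row indices never decrease.
Route from 1: down 2 to 9, right 1 to 10, down 2 to 18, right 2 to 20 — 7 moves in all.
Check: all required cells visited.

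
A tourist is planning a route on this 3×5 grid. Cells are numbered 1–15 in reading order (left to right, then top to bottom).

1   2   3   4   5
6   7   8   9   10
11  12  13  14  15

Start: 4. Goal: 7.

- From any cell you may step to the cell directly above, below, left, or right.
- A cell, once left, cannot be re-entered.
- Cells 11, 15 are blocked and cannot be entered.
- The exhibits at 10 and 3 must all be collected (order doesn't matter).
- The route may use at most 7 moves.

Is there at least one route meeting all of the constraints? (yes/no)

yes

One route that works: 4 → 5 → 10 → 9 → 8 → 3 → 2 → 7.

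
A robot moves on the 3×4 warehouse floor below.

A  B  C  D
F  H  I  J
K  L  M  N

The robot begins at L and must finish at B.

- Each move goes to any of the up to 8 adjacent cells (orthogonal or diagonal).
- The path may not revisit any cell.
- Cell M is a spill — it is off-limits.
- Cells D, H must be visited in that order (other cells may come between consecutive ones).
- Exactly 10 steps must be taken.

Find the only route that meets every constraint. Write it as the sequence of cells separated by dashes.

The waypoints must appear in the order D, H, with no cell reused.
Route from L: up-right to I, down-right to N, 2× up (reaching D), left to C, 2× down-left (reaching K), 2× up (reaching A), right to B — 10 moves in all.
Check: order respected (D at step 4, H at step 6); 10 moves as required.

L - I - N - J - D - C - H - K - F - A - B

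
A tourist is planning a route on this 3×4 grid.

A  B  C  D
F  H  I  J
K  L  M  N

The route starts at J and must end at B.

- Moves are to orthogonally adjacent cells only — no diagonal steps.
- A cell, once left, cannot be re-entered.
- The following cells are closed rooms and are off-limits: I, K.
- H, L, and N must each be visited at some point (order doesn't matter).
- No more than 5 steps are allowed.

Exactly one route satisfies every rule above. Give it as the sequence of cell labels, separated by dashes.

The budget equals the shortest possible length, so every move has to be on a shortest route through the required cells.
Route from J: down to N, 2× left (reaching L), 2× up (reaching B) — 5 moves in all.
Check: all required cells visited; 5 ≤ 5 moves.

J - N - M - L - H - B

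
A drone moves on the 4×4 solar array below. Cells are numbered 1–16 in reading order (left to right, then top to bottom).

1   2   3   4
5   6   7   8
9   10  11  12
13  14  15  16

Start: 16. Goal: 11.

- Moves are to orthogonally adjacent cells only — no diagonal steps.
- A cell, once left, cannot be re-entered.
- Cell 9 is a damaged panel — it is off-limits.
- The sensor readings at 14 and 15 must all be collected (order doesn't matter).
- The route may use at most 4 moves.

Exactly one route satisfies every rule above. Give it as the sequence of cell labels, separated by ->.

Any route must reach 14 and 15 and still end at 11 within 4 moves, so the order of the required stops is forced.
Route from 16: left 2 to 14, up 1 to 10, right 1 to 11 — 4 moves in all.
Check: all required cells visited; 4 ≤ 4 moves.

16 -> 15 -> 14 -> 10 -> 11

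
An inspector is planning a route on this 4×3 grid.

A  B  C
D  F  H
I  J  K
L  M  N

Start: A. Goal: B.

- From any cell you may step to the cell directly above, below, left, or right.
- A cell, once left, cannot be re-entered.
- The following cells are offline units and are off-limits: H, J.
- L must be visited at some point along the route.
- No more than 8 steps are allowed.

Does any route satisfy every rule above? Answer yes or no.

Exhausting the options from A, every branch either dead-ends against blocked cells, would have to re-enter a cell already used, runs past the 8-move limit, or reaches the goal with a constraint still unmet.

no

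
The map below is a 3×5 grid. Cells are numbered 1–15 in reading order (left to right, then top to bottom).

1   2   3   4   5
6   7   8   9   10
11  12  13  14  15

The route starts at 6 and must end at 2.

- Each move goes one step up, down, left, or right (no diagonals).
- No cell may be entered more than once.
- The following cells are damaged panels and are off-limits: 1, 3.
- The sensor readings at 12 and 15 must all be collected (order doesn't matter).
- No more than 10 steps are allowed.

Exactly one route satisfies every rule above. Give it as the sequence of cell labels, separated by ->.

The 10-move cap with required stops at 12, 15 leaves no slack for detours.
Route from 6: down 1 to 11, right 4 to 15, up 1 to 10, left 3 to 7, up 1 to 2 — 10 moves in all.
Check: all required cells visited; 10 ≤ 10 moves.

6 -> 11 -> 12 -> 13 -> 14 -> 15 -> 10 -> 9 -> 8 -> 7 -> 2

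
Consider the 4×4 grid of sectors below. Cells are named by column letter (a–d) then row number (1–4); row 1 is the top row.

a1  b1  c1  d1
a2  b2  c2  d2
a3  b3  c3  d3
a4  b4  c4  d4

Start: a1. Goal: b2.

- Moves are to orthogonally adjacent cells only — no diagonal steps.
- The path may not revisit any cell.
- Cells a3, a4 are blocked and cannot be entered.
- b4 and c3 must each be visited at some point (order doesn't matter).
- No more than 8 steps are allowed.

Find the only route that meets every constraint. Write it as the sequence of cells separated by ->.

The budget equals the shortest possible length, so every move has to be on a shortest route through the required cells.
Route from a1: 2× right (reaching c1), 3× down (reaching c4), left to b4, 2× up (reaching b2) — 8 moves in all.
Check: all required cells visited; 8 ≤ 8 moves.

a1 -> b1 -> c1 -> c2 -> c3 -> c4 -> b4 -> b3 -> b2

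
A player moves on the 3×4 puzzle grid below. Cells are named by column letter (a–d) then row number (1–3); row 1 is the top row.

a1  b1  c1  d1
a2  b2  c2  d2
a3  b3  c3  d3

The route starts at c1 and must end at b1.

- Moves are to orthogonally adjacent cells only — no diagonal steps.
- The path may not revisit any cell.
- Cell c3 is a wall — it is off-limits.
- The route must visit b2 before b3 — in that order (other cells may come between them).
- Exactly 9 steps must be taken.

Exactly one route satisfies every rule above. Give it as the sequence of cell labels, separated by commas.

c1, d1, d2, c2, b2, b3, a3, a2, a1, b1

The waypoints must appear in the order b2, b3, with no cell reused.
Route from c1: right to d1, down to d2, 2× left (reaching b2), down to b3, left to a3, 2× up (reaching a1), right to b1 — 9 moves in all.
Check: order respected (b2 at step 4, b3 at step 5); 9 moves as required.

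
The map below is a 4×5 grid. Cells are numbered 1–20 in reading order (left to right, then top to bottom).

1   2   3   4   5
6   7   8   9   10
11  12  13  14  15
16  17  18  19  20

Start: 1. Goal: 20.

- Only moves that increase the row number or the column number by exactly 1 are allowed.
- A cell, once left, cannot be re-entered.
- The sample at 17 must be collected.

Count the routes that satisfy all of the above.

4

A right/down-only route from 1 to 20 makes exactly 3 down-moves and 4 right-moves in some order.
With no other constraints that would be C(7,3) = 35 routes.
Split at 17 and multiply the segment counts: 1→17: 4; 17→20: 1; product = 4.
That gives 4 routes.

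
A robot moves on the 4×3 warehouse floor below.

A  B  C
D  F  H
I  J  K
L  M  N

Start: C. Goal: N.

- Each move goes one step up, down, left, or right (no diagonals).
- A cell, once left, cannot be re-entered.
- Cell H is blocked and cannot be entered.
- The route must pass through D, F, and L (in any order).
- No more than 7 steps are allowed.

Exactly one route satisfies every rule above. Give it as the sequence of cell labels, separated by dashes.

The budget equals the shortest possible length, so every move has to be on a shortest route through the required cells.
Route from C: left to B, down to F, left to D, 2× down (reaching L), 2× right (reaching N) — 7 moves in all.
Check: all required cells visited; 7 ≤ 7 moves.

C - B - F - D - I - L - M - N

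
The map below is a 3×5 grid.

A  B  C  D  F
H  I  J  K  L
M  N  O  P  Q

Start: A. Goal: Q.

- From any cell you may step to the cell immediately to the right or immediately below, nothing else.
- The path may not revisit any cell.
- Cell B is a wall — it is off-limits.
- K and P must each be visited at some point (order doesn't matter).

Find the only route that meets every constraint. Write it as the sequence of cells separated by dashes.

Moves only go right or down, so the column and row indices never decrease.
Route from A: down to H, 3× right (reaching K), down to P, right to Q — 6 moves in all.
Check: all required cells visited.

A - H - I - J - K - P - Q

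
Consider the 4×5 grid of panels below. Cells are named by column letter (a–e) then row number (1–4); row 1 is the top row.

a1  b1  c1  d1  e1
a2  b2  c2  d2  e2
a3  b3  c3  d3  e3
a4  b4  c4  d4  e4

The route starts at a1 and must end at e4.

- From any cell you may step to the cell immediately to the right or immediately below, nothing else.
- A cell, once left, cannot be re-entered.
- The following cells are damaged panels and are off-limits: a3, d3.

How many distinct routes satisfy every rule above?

12

A right/down-only route from a1 to e4 makes exactly 3 down-moves and 4 right-moves in some order.
With no other constraints that would be C(7,3) = 35 routes.
Subtract routes through each blocked cell (inclusion–exclusion for overlaps): − through a3: 5 − through d3: 20 + through a3&d3: 2 → 12.
That gives 12 routes.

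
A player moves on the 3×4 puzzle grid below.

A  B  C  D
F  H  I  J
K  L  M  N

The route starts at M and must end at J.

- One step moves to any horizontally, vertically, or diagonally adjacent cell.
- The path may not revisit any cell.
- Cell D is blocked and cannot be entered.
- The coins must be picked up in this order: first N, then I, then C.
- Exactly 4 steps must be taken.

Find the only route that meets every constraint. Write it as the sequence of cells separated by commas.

M, N, I, C, J

The waypoints must appear in the order N, I, C, with no cell reused.
Route from M: right to N, up-left to I, up to C, down-right to J — 4 moves in all.
Check: order respected (N at step 1, I at step 2, C at step 3); 4 moves as required.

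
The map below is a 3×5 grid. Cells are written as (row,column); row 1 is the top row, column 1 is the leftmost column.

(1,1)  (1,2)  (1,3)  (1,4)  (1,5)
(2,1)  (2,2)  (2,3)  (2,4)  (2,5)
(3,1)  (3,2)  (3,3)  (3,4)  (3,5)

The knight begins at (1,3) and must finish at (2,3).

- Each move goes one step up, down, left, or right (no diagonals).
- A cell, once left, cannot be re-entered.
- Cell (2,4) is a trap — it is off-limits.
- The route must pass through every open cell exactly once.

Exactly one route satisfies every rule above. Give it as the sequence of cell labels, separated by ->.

(1,3) -> (1,4) -> (1,5) -> (2,5) -> (3,5) -> (3,4) -> (3,3) -> (3,2) -> (3,1) -> (2,1) -> (1,1) -> (1,2) -> (2,2) -> (2,3)

Need to visit all 14 open cells exactly once, starting at (1,3) and ending at (2,3).
Cell (1,1) has only two open neighbours ((2,1) and (1,2)), so the path must pass straight through it: one of those is the cell it's entered from and the other is where it exits.
Route from (1,3): 2× right (reaching (1,5)), 2× down (reaching (3,5)), 4× left (reaching (3,1)), 2× up (reaching (1,1)), right to (1,2), down to (2,2), right to (2,3) — 13 moves in all.
Check: all 14 open cells covered.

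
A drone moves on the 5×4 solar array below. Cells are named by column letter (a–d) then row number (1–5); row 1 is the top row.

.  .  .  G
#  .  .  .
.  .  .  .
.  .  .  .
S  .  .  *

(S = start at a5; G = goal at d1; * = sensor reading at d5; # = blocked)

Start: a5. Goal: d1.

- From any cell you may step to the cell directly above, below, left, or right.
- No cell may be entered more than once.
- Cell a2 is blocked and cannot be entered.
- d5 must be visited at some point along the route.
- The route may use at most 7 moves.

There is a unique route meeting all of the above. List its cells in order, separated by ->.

a5 -> b5 -> c5 -> d5 -> d4 -> d3 -> d2 -> d1

The budget equals the shortest possible length, so every move has to be on a shortest route through the required cells.
Route from a5: right 3 to d5, up 4 to d1 — 7 moves in all.
Check: all required cells visited; 7 ≤ 7 moves.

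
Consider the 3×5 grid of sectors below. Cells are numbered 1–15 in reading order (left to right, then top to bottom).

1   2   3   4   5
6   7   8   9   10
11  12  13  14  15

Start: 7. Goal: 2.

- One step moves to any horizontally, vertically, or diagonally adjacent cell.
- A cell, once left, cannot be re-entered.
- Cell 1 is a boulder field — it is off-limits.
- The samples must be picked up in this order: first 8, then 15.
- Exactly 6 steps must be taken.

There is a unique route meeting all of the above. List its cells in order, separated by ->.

7 -> 8 -> 14 -> 15 -> 9 -> 3 -> 2

The waypoints must appear in the order 8, 15, with no cell reused.
Route from 7: right to 8, down-right to 14, right to 15, 2× up-left (reaching 3), left to 2 — 6 moves in all.
Check: order respected (8 at step 1, 15 at step 3); 6 moves as required.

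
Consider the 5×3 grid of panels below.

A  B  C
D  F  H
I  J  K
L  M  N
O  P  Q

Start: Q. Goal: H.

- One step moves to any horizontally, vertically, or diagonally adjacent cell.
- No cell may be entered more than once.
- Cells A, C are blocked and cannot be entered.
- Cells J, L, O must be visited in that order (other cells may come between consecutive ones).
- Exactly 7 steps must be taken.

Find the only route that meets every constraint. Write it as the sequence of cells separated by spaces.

Q N J L O M K H

The waypoints must appear in the order J, L, O, with no cell reused.
Route from Q: up 1 to N, up-left 1 to J, down-left 1 to L, down 1 to O, up-right 2 to K, up 1 to H — 7 moves in all.
Check: order respected (J at step 2, L at step 3, O at step 4); 7 moves as required.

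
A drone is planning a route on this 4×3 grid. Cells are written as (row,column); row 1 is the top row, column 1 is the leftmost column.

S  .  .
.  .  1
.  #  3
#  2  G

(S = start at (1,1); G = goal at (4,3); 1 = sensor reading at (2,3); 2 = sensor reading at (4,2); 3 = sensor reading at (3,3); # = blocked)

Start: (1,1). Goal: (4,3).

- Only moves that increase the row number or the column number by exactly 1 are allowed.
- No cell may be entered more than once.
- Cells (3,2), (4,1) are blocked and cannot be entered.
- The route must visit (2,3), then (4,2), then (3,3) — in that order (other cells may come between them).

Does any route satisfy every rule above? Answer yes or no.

(4,2) lies to the left of (2,3), so going from (2,3) to (4,2) would need a leftward move — but moves only go right/down, so (2,3) cannot be visited before (4,2).

no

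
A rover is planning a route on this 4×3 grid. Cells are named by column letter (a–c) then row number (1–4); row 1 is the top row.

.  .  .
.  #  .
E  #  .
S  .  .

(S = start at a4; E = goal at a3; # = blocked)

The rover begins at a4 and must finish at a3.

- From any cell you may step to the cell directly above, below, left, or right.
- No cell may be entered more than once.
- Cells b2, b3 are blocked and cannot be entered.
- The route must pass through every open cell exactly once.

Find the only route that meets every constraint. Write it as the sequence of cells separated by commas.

a4, b4, c4, c3, c2, c1, b1, a1, a2, a3

Need to visit all 10 open cells exactly once, starting at a4 and ending at a3.
Cell b1 has only two open neighbours (a1 and c1), so the path must pass straight through it: one of those is the cell it's entered from and the other is where it exits.
Route from a4: 2× right (reaching c4), 3× up (reaching c1), 2× left (reaching a1), 2× down (reaching a3) — 9 moves in all.
Check: all 10 open cells covered.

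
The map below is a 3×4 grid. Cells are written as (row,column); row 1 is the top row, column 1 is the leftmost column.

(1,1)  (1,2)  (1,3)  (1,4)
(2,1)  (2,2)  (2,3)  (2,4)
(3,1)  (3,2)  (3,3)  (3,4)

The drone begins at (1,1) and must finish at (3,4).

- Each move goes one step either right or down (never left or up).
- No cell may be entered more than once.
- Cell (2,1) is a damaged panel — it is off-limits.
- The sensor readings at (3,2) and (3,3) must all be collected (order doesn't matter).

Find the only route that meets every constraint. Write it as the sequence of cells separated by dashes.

Moves only go right or down, so the column and row indices never decrease.
Route from (1,1): right to (1,2), 2× down (reaching (3,2)), 2× right (reaching (3,4)) — 5 moves in all.
Check: all required cells visited.

(1,1) - (1,2) - (2,2) - (3,2) - (3,3) - (3,4)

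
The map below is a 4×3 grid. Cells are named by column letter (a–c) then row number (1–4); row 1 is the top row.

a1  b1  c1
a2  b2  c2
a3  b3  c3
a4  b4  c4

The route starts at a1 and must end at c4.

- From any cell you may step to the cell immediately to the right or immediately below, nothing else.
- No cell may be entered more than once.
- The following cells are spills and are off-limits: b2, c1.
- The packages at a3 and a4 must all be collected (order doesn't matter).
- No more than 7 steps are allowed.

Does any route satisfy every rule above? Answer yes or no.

One route that works: a1 → a2 → a3 → a4 → b4 → c4.

yes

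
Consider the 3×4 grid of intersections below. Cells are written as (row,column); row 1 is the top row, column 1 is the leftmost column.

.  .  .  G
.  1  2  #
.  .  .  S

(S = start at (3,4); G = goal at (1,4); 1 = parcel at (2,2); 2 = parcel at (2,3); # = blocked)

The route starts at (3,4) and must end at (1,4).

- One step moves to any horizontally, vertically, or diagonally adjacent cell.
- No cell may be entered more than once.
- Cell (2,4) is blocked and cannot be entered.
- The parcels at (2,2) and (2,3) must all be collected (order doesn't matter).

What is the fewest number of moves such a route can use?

4

Any route passes through (2,2) and (2,3) in some order between (3,4) and (1,4). Summing Chebyshev distances along each leg and taking the cheapest ordering ((3,4) → (2,2) → (2,3) → (1,4)) gives a lower bound of 2 + 1 + 1 = 4 moves.
A route of 4 moves achieves this: (3,4) → (2,3) → (2,2) → (1,3) → (1,4).
Since 4 matches the lower bound, it is optimal.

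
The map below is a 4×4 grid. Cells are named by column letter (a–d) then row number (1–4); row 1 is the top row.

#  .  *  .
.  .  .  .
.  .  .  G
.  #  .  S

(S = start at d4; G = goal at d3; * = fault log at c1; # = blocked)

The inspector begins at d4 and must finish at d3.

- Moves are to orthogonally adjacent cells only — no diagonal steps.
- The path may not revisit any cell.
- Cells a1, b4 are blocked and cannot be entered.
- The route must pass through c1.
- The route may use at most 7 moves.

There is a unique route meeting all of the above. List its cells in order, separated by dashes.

d4 - c4 - c3 - c2 - c1 - d1 - d2 - d3

The 7-move cap with required stops at c1 leaves no slack for detours.
Route from d4: left to c4, 3× up (reaching c1), right to d1, 2× down (reaching d3) — 7 moves in all.
Check: all required cells visited; 7 ≤ 7 moves.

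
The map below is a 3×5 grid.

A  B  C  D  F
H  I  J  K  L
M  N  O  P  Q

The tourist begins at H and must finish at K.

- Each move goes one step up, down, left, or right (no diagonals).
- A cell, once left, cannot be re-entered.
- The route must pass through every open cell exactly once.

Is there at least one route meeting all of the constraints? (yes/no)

Colour the cells like a checkerboard: each orthogonal step flips colour, so a Hamiltonian route alternates colours. Here there are 8 cells of one colour and 7 of the other, with start on the opposite colour to the goal — the counts and endpoints can't be arranged into an alternating sequence of length 15, so no Hamiltonian route exists.

no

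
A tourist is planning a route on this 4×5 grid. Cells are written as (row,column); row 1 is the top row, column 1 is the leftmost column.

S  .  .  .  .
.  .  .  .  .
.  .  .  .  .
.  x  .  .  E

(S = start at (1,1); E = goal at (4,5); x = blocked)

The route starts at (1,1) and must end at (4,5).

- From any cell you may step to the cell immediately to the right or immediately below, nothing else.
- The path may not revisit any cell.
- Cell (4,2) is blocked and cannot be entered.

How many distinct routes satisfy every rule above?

A right/down-only route from (1,1) to (4,5) makes exactly 3 down-moves and 4 right-moves in some order.
With no other constraints that would be C(7,3) = 35 routes.
Subtract routes through each blocked cell (inclusion–exclusion for overlaps): − through (4,2): 4 → 31.
That gives 31 routes.

31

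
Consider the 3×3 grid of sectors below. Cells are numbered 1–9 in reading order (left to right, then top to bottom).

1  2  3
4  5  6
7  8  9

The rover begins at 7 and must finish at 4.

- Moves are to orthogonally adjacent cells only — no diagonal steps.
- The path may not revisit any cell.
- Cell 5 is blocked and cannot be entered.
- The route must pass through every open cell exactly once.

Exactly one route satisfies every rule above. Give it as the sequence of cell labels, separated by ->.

7 -> 8 -> 9 -> 6 -> 3 -> 2 -> 1 -> 4

Need to visit all 8 open cells exactly once, starting at 7 and ending at 4.
Cell 3 has only two open neighbours (6 and 2), so the path must pass straight through it: one of those is the cell it's entered from and the other is where it exits.
Route from 7: right 2 to 9, up 2 to 3, left 2 to 1, down 1 to 4 — 7 moves in all.
Check: all 8 open cells covered.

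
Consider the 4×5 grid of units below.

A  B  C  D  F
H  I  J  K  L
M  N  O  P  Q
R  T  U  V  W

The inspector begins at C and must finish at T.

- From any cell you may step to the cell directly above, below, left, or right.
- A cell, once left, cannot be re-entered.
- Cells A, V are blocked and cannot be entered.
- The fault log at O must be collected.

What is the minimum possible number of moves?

Any route passes through O somewhere between C and T. Summing Manhattan distances along the two legs (C → O → T) gives a lower bound of 2 + 2 = 4 moves.
A route of 4 moves achieves this: C → J → O → U → T.
Since 4 matches the lower bound, it is optimal.

4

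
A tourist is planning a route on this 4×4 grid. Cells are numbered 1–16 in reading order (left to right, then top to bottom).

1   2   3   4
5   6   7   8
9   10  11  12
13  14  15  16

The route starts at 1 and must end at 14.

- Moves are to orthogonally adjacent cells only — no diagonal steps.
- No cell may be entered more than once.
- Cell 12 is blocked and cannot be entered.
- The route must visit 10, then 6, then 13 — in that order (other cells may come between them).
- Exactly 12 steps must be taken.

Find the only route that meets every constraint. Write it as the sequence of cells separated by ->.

1 -> 2 -> 3 -> 4 -> 8 -> 7 -> 11 -> 10 -> 6 -> 5 -> 9 -> 13 -> 14

The waypoints must appear in the order 10, 6, 13, with no cell reused.
Route from 1: 3× right (reaching 4), down to 8, left to 7, down to 11, left to 10, up to 6, left to 5, 2× down (reaching 13), right to 14 — 12 moves in all.
Check: order respected (10 at step 7, 6 at step 8, 13 at step 11); 12 moves as required.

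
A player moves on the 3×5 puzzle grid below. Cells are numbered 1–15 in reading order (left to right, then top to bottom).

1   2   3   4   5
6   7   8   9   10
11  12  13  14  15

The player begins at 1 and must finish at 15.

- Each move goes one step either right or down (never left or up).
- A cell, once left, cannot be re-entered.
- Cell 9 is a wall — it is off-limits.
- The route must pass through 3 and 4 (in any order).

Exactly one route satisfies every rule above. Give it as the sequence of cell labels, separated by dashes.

Moves only go right or down, so the column and row indices never decrease.
Route from 1: right 4 to 5, down 2 to 15 — 6 moves in all.
Check: all required cells visited.

1 - 2 - 3 - 4 - 5 - 10 - 15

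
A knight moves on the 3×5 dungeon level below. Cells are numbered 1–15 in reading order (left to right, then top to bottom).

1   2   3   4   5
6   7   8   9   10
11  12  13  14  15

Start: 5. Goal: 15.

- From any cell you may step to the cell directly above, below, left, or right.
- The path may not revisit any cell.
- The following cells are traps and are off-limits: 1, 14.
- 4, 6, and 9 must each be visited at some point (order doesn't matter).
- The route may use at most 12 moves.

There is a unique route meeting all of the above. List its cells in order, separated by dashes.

5 - 4 - 3 - 2 - 7 - 6 - 11 - 12 - 13 - 8 - 9 - 10 - 15

The budget equals the shortest possible length, so every move has to be on a shortest route through the required cells.
Route from 5: left 3 to 2, down 1 to 7, left 1 to 6, down 1 to 11, right 2 to 13, up 1 to 8, right 2 to 10, down 1 to 15 — 12 moves in all.
Check: all required cells visited; 12 ≤ 12 moves.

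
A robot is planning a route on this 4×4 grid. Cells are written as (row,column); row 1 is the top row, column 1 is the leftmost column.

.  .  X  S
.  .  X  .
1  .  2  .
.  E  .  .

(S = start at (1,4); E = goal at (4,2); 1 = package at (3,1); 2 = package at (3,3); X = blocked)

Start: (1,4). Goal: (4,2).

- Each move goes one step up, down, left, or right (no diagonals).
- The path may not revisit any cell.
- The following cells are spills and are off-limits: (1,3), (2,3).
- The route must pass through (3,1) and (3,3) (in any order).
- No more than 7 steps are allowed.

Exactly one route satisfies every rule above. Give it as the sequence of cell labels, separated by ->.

(1,4) -> (2,4) -> (3,4) -> (3,3) -> (3,2) -> (3,1) -> (4,1) -> (4,2)

The 7-move cap with required stops at (3,1), (3,3) leaves no slack for detours.
Route from (1,4): 2× down (reaching (3,4)), 3× left (reaching (3,1)), down to (4,1), right to (4,2) — 7 moves in all.
Check: all required cells visited; 7 ≤ 7 moves.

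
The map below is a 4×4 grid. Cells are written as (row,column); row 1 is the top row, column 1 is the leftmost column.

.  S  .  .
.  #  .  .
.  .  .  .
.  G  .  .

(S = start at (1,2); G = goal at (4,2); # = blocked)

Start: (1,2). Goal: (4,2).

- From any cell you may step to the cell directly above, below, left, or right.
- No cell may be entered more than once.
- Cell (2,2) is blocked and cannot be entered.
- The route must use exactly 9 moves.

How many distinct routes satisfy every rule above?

Need simple routes of exactly 9 moves from (1,2) to (4,2) (Manhattan distance 3, so 3 moves are spent on a detour and 3 undoing it).
Enumerating: (1,2) (1,1) (2,1) (3,1) (3,2) (3,3) (3,4) (4,4) (4,3) (4,2) | (1,2) (1,3) (2,3) (2,4) (3,4) (4,4) (4,3) (3,3) (3,2) (4,2) | (1,2) (1,3) (2,3) (2,4) (3,4) (3,3) (3,2) (3,1) (4,1) (4,2) | (1,2) (1,3) (1,4) (2,4) (3,4) (4,4) (4,3) (3,3) (3,2) (4,2) | (1,2) (1,3) (1,4) (2,4) (3,4) (3,3) (3,2) (3,1) (4,1) (4,2) | (1,2) (1,3) (1,4) (2,4) (2,3) (3,3) (3,2) (3,1) (4,1) (4,2) | (1,2) (1,3) (1,4) (2,4) (2,3) (3,3) (3,4) (4,4) (4,3) (4,2).
That gives 7 routes.

7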